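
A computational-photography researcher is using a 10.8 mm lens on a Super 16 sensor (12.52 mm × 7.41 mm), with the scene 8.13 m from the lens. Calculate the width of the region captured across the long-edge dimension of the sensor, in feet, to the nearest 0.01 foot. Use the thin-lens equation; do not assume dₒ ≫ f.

dₒ: 8.13 m = 8130 mm.
Similar triangles through the lens centre give W/dₒ = w/dᵢ; with 1/f = 1/dₒ + 1/dᵢ this gives W = w·(dₒ − f)/f.
W = 12.52 mm × (8130 − 10.8) / 10.8 = 12.52 × 751.7778 ≈ 9412.258 mm = 9412.258/304.8 ft = 30.8801 ft.

30.88 ft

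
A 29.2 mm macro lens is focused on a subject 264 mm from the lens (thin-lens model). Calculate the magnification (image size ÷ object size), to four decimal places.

Thin lens: 1/f = 1/dₒ + 1/dᵢ → 1/dᵢ = 1/29.2 − 1/264 = 0.0304587 mm⁻¹, so dᵢ ≈ 32.8313 mm.
Magnification m = dᵢ/dₒ = 32.8313/264 ≈ 0.12436.

0.1244×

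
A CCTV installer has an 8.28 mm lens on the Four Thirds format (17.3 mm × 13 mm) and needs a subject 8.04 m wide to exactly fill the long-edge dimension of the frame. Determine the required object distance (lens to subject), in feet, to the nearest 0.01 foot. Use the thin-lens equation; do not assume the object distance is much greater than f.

W: 8.04 m = 8040 mm.
Magnification m = w/W = dᵢ/dₒ; combined with 1/f = 1/dₒ + 1/dᵢ this gives dₒ = f·(1 + W/w).
dₒ = 8.28 mm × (1 + 8040/17.3) = 8.28 × 465.7399 ≈ 3856.326 mm = 3856.326/304.8 ft = 12.652 ft.

12.65 ft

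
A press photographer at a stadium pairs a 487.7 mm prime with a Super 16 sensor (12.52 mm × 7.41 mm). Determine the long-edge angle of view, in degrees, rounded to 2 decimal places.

Angle of view α = 2·arctan(w/2f) with w = 12.52 mm and f = 487.7 mm.
w/2f = 0.01284; arctan(0.01284) ≈ 0.7354°, so α ≈ 1.4708°.

1.47°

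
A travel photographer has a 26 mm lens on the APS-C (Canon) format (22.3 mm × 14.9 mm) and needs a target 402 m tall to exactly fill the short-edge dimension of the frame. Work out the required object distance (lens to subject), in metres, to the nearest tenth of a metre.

701.5 m

W: 402 m = 402000 mm.
Magnification m = h/W = dᵢ/dₒ; combined with 1/f = 1/dₒ + 1/dᵢ this gives dₒ = f·(1 + W/h).
dₒ = 26 mm × (1 + 402000/14.9) = 26 × 26980.8658 ≈ 701502.510 mm = 701.503 m.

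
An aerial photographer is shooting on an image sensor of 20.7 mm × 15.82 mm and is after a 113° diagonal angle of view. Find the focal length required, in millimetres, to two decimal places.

Sensor diagonal = √(20.7² + 15.82²) = √678.7624 ≈ 26.0531 mm.
From α = 2·arctan(d/2f) we get f = d / (2·tan(α/2)).
With d = 26.0531 mm and α/2 = 56.5°, tan(α/2) ≈ 1.51084, so f ≈ 26.0531 / 3.02167 ≈ 8.6221 mm.

8.62 mm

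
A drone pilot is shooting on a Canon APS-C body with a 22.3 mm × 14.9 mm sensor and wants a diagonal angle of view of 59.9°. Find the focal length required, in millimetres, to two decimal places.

23.27 mm

Sensor diagonal = √(22.3² + 14.9²) = √719.3000 ≈ 26.8198 mm.
From α = 2·arctan(d/2f) we get f = d / (2·tan(α/2)).
With d = 26.8198 mm and α/2 = 29.95°, tan(α/2) ≈ 0.57619, so f ≈ 26.8198 / 1.15237 ≈ 23.2735 mm.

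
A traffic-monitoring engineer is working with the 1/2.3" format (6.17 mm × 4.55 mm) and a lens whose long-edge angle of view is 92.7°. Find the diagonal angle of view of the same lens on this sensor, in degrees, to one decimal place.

From the long-edge AOV: f = 6.17 / (2·tan(46.35°)) = 6.17 / 2.09654 ≈ 2.9429 mm.
Sensor diagonal = √(6.17² + 4.55²) = √58.7714 ≈ 7.6663 mm.
Diagonal AOV = 2·arctan(7.6663 / (2 × 2.9429)) = 2·arctan(1.30248) ≈ 104.9683°.

105.0°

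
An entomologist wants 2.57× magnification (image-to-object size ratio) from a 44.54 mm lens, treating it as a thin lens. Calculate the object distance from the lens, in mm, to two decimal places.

61.87 mm

With m = dᵢ/dₒ and 1/f = 1/dₒ + 1/dᵢ, substituting dᵢ = m·dₒ gives 1/f = (1 + 1/m)/dₒ, hence dₒ = f·(1 + 1/m).
dₒ = 44.54 × (1 + 1/2.57) = 44.54 × 1.38911 ≈ 61.871 mm.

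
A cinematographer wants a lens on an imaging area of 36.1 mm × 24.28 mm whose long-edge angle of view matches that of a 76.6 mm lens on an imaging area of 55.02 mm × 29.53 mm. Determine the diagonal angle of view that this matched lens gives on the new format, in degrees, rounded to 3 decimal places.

46.807°

Equal long-edge AOV ⇒ f₂ = f₁ · 36.1/55.02 = 76.6 × 0.65613 ≈ 50.2592 mm.
Sensor diagonal = √(36.1² + 24.28²) = √1892.7284 ≈ 43.5055 mm.
Diagonal AOV on the new format = 2·arctan(43.5055 / (2 × 50.2592)) = 2·arctan(0.43281) ≈ 46.8070°.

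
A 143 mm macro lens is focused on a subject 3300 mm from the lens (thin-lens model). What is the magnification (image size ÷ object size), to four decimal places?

Thin lens: 1/f = 1/dₒ + 1/dᵢ → 1/dᵢ = 1/143 − 1/3300 = 0.0066900 mm⁻¹, so dᵢ ≈ 149.4774 mm.
Magnification m = dᵢ/dₒ = 149.4774/3300 ≈ 0.04530.

0.0453×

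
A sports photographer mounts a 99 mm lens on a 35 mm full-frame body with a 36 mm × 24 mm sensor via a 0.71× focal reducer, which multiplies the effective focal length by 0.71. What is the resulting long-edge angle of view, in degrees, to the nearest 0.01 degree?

28.73°

Effective focal length f = 99 × 0.71 = 70.29 mm.
α = 2·arctan(36 / (2 × 70.29)) = 2·arctan(0.25608) ≈ 28.7275°.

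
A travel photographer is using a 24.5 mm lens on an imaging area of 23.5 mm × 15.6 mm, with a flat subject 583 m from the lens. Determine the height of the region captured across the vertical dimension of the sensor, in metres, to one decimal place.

371.2 m

dₒ: 583 m = 583000 mm.
Similar triangles through the lens centre give W/dₒ = h/dᵢ; with 1/f = 1/dₒ + 1/dᵢ this gives W = h·(dₒ − f)/f.
W = 15.6 mm × (583000 − 24.5) / 24.5 = 15.6 × 23794.9184 ≈ 371200.727 mm = 371.201 m.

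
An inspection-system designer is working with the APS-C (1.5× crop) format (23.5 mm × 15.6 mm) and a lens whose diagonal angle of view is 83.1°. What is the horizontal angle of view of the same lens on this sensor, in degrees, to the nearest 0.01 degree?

Sensor diagonal = √(23.5² + 15.6²) = √795.6100 ≈ 28.2066 mm.
From the diagonal AOV: f = 28.2066 / (2·tan(41.55°)) = 28.2066 / 1.77256 ≈ 15.9129 mm.
Horizontal AOV = 2·arctan(23.5 / (2 × 15.9129)) = 2·arctan(0.73840) ≈ 72.8841°.

72.88°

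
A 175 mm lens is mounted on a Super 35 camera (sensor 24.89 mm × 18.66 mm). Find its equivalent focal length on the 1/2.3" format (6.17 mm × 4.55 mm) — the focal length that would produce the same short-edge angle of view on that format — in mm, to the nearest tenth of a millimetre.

Equal angle of view means equal height/f ratio, so f₂ = f₁ · (height₂/height₁) = 175 × 4.55/18.66.
f₂ = 175 × 0.24384 ≈ 42.671 mm.

42.7 mm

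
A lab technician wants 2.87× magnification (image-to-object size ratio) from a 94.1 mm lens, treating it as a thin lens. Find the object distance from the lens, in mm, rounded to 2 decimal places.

With m = dᵢ/dₒ and 1/f = 1/dₒ + 1/dᵢ, substituting dᵢ = m·dₒ gives 1/f = (1 + 1/m)/dₒ, hence dₒ = f·(1 + 1/m).
dₒ = 94.1 × (1 + 1/2.87) = 94.1 × 1.34843 ≈ 126.887 mm.

126.89 mm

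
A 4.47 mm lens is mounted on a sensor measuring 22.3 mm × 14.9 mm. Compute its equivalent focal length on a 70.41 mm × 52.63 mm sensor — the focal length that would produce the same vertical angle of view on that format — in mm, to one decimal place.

15.8 mm

Equal angle of view means equal height/f ratio, so f₂ = f₁ · (height₂/height₁) = 4.47 × 52.63/14.9.
f₂ = 4.47 × 3.53221 ≈ 15.789 mm.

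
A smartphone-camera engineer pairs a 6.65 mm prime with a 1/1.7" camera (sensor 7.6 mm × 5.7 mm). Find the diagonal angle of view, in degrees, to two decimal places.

71.08°

Sensor diagonal = √(7.6² + 5.7²) = √90.2500 ≈ 9.5000 mm.
Angle of view α = 2·arctan(d/2f) with d = 9.5000 mm and f = 6.65 mm.
d/2f = 0.71429; arctan(0.71429) ≈ 35.5377°, so α ≈ 71.0754°.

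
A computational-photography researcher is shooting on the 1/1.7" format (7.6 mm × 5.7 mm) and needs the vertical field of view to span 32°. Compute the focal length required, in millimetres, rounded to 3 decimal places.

9.939 mm

From α = 2·arctan(h/2f) we get f = h / (2·tan(α/2)).
With h = 5.7 mm and α/2 = 16°, tan(α/2) ≈ 0.28675, so f ≈ 5.7 / 0.57349 ≈ 9.9391 mm.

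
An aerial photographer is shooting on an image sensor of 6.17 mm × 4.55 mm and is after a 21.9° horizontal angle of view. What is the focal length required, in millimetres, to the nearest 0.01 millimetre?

From α = 2·arctan(w/2f) we get f = w / (2·tan(α/2)).
With w = 6.17 mm and α/2 = 10.95°, tan(α/2) ≈ 0.19347, so f ≈ 6.17 / 0.38695 ≈ 15.9452 mm.

15.95 mm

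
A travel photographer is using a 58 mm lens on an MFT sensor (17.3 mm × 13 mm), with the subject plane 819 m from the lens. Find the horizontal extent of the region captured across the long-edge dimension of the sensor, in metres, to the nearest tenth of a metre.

dₒ: 819 m = 819000 mm.
Similar triangles through the lens centre give W/dₒ = w/dᵢ; with 1/f = 1/dₒ + 1/dᵢ this gives W = w·(dₒ − f)/f.
W = 17.3 mm × (819000 − 58) / 58 = 17.3 × 14119.6897 ≈ 244270.631 mm = 244.271 m.

244.3 m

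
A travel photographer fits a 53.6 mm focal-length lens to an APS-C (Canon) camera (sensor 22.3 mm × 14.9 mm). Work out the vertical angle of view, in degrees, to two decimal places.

15.83°

Angle of view α = 2·arctan(h/2f) with h = 14.9 mm and f = 53.6 mm.
h/2f = 0.13899; arctan(0.13899) ≈ 7.9130°, so α ≈ 15.8260°.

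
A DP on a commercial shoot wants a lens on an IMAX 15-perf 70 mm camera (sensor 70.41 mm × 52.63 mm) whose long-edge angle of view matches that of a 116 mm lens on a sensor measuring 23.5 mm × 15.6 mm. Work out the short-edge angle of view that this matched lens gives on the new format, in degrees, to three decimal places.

8.660°

Equal long-edge AOV ⇒ f₂ = f₁ · 70.41/23.5 = 116 × 2.99617 ≈ 347.5557 mm.
Short-edge AOV on the new format = 2·arctan(52.63 / (2 × 347.5557)) = 2·arctan(0.07571) ≈ 8.6597°.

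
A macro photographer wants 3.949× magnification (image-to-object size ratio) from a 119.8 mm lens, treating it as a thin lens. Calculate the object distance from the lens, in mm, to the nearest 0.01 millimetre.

With m = dᵢ/dₒ and 1/f = 1/dₒ + 1/dᵢ, substituting dᵢ = m·dₒ gives 1/f = (1 + 1/m)/dₒ, hence dₒ = f·(1 + 1/m).
dₒ = 119.8 × (1 + 1/3.949) = 119.8 × 1.25323 ≈ 150.137 mm.

150.14 mm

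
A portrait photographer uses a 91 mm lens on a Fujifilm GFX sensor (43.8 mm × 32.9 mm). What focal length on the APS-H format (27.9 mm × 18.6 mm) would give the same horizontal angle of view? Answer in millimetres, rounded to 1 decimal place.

58.0 mm

Equal angle of view means equal width/f ratio, so f₂ = f₁ · (width₂/width₁) = 91 × 27.9/43.8.
f₂ = 91 × 0.63699 ≈ 57.966 mm.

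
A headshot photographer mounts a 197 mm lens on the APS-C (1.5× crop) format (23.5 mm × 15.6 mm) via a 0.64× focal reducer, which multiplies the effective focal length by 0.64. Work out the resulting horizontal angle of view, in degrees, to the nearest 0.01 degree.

Effective focal length f = 197 × 0.64 = 126.08 mm.
α = 2·arctan(23.5 / (2 × 126.08)) = 2·arctan(0.09319) ≈ 10.6486°.

10.65°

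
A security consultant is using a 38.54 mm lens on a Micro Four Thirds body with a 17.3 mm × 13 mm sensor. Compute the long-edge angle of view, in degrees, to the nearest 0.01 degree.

Angle of view α = 2·arctan(w/2f) with w = 17.3 mm and f = 38.54 mm.
w/2f = 0.22444; arctan(0.22444) ≈ 12.6500°, so α ≈ 25.2999°.

25.30°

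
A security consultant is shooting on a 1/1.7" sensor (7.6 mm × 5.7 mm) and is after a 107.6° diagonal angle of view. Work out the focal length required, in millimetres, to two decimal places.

Sensor diagonal = √(7.6² + 5.7²) = √90.2500 ≈ 9.5000 mm.
From α = 2·arctan(d/2f) we get f = d / (2·tan(α/2)).
With d = 9.5000 mm and α/2 = 53.8°, tan(α/2) ≈ 1.36633, so f ≈ 9.5000 / 2.73265 ≈ 3.4765 mm.

3.48 mm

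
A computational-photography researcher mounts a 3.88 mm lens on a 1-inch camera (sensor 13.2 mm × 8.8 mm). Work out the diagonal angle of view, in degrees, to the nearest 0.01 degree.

127.87°

Sensor diagonal = √(13.2² + 8.8²) = √251.6800 ≈ 15.8644 mm.
Angle of view α = 2·arctan(d/2f) with d = 15.8644 mm and f = 3.88 mm.
d/2f = 2.04438; arctan(2.04438) ≈ 63.9347°, so α ≈ 127.8694°.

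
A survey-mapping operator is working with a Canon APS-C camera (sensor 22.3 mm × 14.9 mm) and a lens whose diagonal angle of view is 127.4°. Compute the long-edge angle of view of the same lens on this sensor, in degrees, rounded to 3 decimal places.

Sensor diagonal = √(22.3² + 14.9²) = √719.3000 ≈ 26.8198 mm.
From the diagonal AOV: f = 26.8198 / (2·tan(63.7°)) = 26.8198 / 4.04669 ≈ 6.6276 mm.
Long-edge AOV = 2·arctan(22.3 / (2 × 6.6276)) = 2·arctan(1.68236) ≈ 118.5454°.

118.545°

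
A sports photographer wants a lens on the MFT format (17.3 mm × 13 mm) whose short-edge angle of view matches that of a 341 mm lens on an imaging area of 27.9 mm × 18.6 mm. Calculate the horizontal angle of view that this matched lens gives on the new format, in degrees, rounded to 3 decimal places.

4.157°

Equal short-edge AOV ⇒ f₂ = f₁ · 13/18.6 = 341 × 0.69892 ≈ 238.3333 mm.
Horizontal AOV on the new format = 2·arctan(17.3 / (2 × 238.3333)) = 2·arctan(0.03629) ≈ 4.1571°.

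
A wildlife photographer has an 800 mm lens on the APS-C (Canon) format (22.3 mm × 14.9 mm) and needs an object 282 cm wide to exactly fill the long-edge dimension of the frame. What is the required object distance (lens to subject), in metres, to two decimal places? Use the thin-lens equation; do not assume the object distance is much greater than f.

W: 282 cm = 2820 mm.
Magnification m = w/W = dᵢ/dₒ; combined with 1/f = 1/dₒ + 1/dᵢ this gives dₒ = f·(1 + W/w).
dₒ = 800 mm × (1 + 2820/22.3) = 800 × 127.4574 ≈ 101965.919 mm = 101.966 m.

101.97 m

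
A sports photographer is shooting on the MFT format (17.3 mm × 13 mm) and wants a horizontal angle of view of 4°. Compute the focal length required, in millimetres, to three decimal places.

247.704 mm

From α = 2·arctan(w/2f) we get f = w / (2·tan(α/2)).
With w = 17.3 mm and α/2 = 2°, tan(α/2) ≈ 0.03492, so f ≈ 17.3 / 0.06984 ≈ 247.7036 mm.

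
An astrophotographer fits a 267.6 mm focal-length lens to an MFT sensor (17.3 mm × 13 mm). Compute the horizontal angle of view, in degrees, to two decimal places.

3.70°

Angle of view α = 2·arctan(w/2f) with w = 17.3 mm and f = 267.6 mm.
w/2f = 0.03232; arctan(0.03232) ≈ 1.8514°, so α ≈ 3.7028°.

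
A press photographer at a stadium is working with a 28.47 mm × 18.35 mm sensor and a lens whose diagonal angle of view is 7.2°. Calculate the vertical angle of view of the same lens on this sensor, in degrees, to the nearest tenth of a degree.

Sensor diagonal = √(28.47² + 18.35²) = √1147.2634 ≈ 33.8713 mm.
From the diagonal AOV: f = 33.8713 / (2·tan(3.6°)) = 33.8713 / 0.12583 ≈ 269.1843 mm.
Vertical AOV = 2·arctan(18.35 / (2 × 269.1843)) = 2·arctan(0.03408) ≈ 3.9043°.

3.9°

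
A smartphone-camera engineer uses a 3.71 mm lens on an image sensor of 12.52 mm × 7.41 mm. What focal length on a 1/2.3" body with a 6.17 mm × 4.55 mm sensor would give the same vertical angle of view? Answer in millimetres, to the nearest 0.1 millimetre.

2.3 mm

Equal angle of view means equal height/f ratio, so f₂ = f₁ · (height₂/height₁) = 3.71 × 4.55/7.41.
f₂ = 3.71 × 0.61404 ≈ 2.278 mm.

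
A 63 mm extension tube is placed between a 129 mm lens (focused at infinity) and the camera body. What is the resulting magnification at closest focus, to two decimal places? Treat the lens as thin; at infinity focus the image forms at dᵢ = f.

0.49×

The tube moves the image plane from f to f + e, so dᵢ = 129 + 63 = 192 mm. Focus is achieved when 1/f = 1/dₒ + 1/dᵢ, giving dₒ = 1/(1/f − 1/(f+e)).
Magnification m = dᵢ/dₒ = (f+e)·(1/f − 1/(f+e)) = e/f = 63/129 ≈ 0.4884.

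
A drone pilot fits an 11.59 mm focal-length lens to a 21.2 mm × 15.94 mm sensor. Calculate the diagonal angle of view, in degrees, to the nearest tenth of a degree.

97.7°

Sensor diagonal = √(21.2² + 15.94²) = √703.5236 ≈ 26.5240 mm.
Angle of view α = 2·arctan(d/2f) with d = 26.5240 mm and f = 11.59 mm.
d/2f = 1.14426; arctan(1.14426) ≈ 48.8490°, so α ≈ 97.6980°.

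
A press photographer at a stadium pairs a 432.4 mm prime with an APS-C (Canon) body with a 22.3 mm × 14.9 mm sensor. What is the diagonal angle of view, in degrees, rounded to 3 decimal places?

3.553°

Sensor diagonal = √(22.3² + 14.9²) = √719.3000 ≈ 26.8198 mm.
Angle of view α = 2·arctan(d/2f) with d = 26.8198 mm and f = 432.4 mm.
d/2f = 0.03101; arctan(0.03101) ≈ 1.7763°, so α ≈ 3.5527°.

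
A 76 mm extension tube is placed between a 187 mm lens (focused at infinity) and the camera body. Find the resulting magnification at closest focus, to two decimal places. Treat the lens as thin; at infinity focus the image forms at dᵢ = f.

The tube moves the image plane from f to f + e, so dᵢ = 187 + 76 = 263 mm. Focus is achieved when 1/f = 1/dₒ + 1/dᵢ, giving dₒ = 1/(1/f − 1/(f+e)).
Magnification m = dᵢ/dₒ = (f+e)·(1/f − 1/(f+e)) = e/f = 76/187 ≈ 0.4064.

0.41×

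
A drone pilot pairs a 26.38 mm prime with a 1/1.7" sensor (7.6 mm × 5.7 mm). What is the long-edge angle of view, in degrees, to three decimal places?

16.394°

Angle of view α = 2·arctan(w/2f) with w = 7.6 mm and f = 26.38 mm.
w/2f = 0.14405; arctan(0.14405) ≈ 8.1970°, so α ≈ 16.3940°.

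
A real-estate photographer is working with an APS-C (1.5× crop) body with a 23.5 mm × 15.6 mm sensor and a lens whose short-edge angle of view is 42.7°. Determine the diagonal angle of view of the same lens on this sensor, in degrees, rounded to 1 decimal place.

70.5°

From the short-edge AOV: f = 15.6 / (2·tan(21.35°)) = 15.6 / 0.78178 ≈ 19.9545 mm.
Sensor diagonal = √(23.5² + 15.6²) = √795.6100 ≈ 28.2066 mm.
Diagonal AOV = 2·arctan(28.2066 / (2 × 19.9545)) = 2·arctan(0.70677) ≈ 70.5032°.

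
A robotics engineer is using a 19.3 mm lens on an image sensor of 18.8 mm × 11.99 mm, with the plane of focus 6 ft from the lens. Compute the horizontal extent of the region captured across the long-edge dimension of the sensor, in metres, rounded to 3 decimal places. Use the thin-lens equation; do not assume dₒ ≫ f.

1.763 m

dₒ: 6 ft × 304.8 mm/ft = 1828.80 mm.
Similar triangles through the lens centre give W/dₒ = w/dᵢ; with 1/f = 1/dₒ + 1/dᵢ this gives W = w·(dₒ − f)/f.
W = 18.8 mm × (1828.8 − 19.3) / 19.3 = 18.8 × 93.7565 ≈ 1762.622 mm = 1.76262 m.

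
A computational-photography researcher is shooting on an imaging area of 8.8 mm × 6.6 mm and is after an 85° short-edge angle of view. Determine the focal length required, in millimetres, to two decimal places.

From α = 2·arctan(h/2f) we get f = h / (2·tan(α/2)).
With h = 6.6 mm and α/2 = 42.5°, tan(α/2) ≈ 0.91633, so f ≈ 6.6 / 1.83266 ≈ 3.6013 mm.

3.60 mm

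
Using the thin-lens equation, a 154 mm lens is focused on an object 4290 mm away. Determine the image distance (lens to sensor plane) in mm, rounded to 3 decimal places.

159.734 mm

1/dᵢ = 1/f − 1/dₒ = 1/154 − 1/4290 = 0.0062604 mm⁻¹.
dᵢ = 1/0.0062604 ≈ 159.7340 mm.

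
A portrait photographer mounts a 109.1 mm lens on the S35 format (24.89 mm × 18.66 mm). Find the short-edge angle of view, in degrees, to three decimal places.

Angle of view α = 2·arctan(h/2f) with h = 18.66 mm and f = 109.1 mm.
h/2f = 0.08552; arctan(0.08552) ≈ 4.8879°, so α ≈ 9.7758°.

9.776°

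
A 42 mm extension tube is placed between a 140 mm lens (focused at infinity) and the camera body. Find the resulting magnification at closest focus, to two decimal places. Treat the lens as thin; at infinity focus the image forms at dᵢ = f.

0.30×

The tube moves the image plane from f to f + e, so dᵢ = 140 + 42 = 182 mm. Focus is achieved when 1/f = 1/dₒ + 1/dᵢ, giving dₒ = 1/(1/f − 1/(f+e)).
Magnification m = dᵢ/dₒ = (f+e)·(1/f − 1/(f+e)) = e/f = 42/140 ≈ 0.3000.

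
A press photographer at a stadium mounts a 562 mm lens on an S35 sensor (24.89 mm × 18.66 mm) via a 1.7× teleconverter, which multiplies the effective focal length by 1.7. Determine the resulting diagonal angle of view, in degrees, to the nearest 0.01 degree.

Effective focal length f = 562 × 1.7 = 955.4 mm.
Sensor diagonal = √(24.89² + 18.66²) = √967.7077 ≈ 31.1080 mm.
α = 2·arctan(31.108 / (2 × 955.4)) = 2·arctan(0.01628) ≈ 1.8654°.

1.87°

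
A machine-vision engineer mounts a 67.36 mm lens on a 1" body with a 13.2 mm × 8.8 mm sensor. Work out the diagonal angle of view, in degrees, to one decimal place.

Sensor diagonal = √(13.2² + 8.8²) = √251.6800 ≈ 15.8644 mm.
Angle of view α = 2·arctan(d/2f) with d = 15.8644 mm and f = 67.36 mm.
d/2f = 0.11776; arctan(0.11776) ≈ 6.7161°, so α ≈ 13.4323°.

13.4°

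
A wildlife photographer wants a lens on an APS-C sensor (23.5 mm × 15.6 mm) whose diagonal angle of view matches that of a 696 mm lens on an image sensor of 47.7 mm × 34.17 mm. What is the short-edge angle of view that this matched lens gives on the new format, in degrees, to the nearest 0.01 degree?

2.67°

Sensor diagonal = √(47.7² + 34.17²) = √3442.8789 ≈ 58.6761 mm.
Sensor diagonal = √(23.5² + 15.6²) = √795.6100 ≈ 28.2066 mm.
Equal diagonal AOV ⇒ f₂ = f₁ · 28.2066/58.6761 = 696 × 0.48072 ≈ 334.5788 mm.
Short-edge AOV on the new format = 2·arctan(15.6 / (2 × 334.5788)) = 2·arctan(0.02331) ≈ 2.6710°.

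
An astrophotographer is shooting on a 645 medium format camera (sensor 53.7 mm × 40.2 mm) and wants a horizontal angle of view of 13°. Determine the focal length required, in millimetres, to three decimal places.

From α = 2·arctan(w/2f) we get f = w / (2·tan(α/2)).
With w = 53.7 mm and α/2 = 6.5°, tan(α/2) ≈ 0.11394, so f ≈ 53.7 / 0.22787 ≈ 235.6594 mm.

235.659 mm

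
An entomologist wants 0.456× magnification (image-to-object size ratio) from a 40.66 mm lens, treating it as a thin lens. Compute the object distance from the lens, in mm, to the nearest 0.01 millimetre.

With m = dᵢ/dₒ and 1/f = 1/dₒ + 1/dᵢ, substituting dᵢ = m·dₒ gives 1/f = (1 + 1/m)/dₒ, hence dₒ = f·(1 + 1/m).
dₒ = 40.66 × (1 + 1/0.456) = 40.66 × 3.19298 ≈ 129.827 mm.

129.83 mm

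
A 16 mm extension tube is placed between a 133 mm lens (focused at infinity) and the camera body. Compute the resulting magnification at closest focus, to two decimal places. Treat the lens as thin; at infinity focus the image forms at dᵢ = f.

0.12×

The tube moves the image plane from f to f + e, so dᵢ = 133 + 16 = 149 mm. Focus is achieved when 1/f = 1/dₒ + 1/dᵢ, giving dₒ = 1/(1/f − 1/(f+e)).
Magnification m = dᵢ/dₒ = (f+e)·(1/f − 1/(f+e)) = e/f = 16/133 ≈ 0.1203.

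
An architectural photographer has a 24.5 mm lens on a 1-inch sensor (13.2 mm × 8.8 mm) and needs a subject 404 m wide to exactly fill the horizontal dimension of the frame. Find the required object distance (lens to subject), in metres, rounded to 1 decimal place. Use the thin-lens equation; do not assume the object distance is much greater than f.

749.9 m

W: 404 m = 404000 mm.
Magnification m = w/W = dᵢ/dₒ; combined with 1/f = 1/dₒ + 1/dᵢ this gives dₒ = f·(1 + W/w).
dₒ = 24.5 mm × (1 + 404000/13.2) = 24.5 × 30607.0606 ≈ 749872.985 mm = 749.873 m.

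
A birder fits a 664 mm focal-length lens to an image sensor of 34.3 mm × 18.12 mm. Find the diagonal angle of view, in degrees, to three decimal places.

3.346°

Sensor diagonal = √(34.3² + 18.12²) = √1504.8244 ≈ 38.7921 mm.
Angle of view α = 2·arctan(d/2f) with d = 38.7921 mm and f = 664 mm.
d/2f = 0.02921; arctan(0.02921) ≈ 1.6732°, so α ≈ 3.3464°.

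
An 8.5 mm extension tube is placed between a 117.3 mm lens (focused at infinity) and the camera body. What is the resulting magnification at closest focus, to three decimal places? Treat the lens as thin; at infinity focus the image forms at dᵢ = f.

0.072×

The tube moves the image plane from f to f + e, so dᵢ = 117.3 + 8.5 = 125.8 mm. Focus is achieved when 1/f = 1/dₒ + 1/dᵢ, giving dₒ = 1/(1/f − 1/(f+e)).
Magnification m = dᵢ/dₒ = (f+e)·(1/f − 1/(f+e)) = e/f = 8.5/117.3 ≈ 0.0725.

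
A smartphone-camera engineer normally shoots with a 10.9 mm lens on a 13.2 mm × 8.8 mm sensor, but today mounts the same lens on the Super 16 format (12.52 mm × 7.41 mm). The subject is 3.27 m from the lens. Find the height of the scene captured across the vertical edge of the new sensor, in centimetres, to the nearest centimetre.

The focal length stays 10.9 mm; the relevant sensor dimension is now h = 7.41 mm. Object distance dₒ = 3.27 m = 3270 mm.
Thin-lens field height W = h·(dₒ − f)/f = 7.41 × (3270 − 10.9)/10.9 ≈ 2215.590 mm = 221.559 cm.

222 cm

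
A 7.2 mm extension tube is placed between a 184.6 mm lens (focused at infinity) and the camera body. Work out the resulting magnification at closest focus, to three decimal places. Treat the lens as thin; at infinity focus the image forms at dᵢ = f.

The tube moves the image plane from f to f + e, so dᵢ = 184.6 + 7.2 = 191.8 mm. Focus is achieved when 1/f = 1/dₒ + 1/dᵢ, giving dₒ = 1/(1/f − 1/(f+e)).
Magnification m = dᵢ/dₒ = (f+e)·(1/f − 1/(f+e)) = e/f = 7.2/184.6 ≈ 0.0390.

0.039×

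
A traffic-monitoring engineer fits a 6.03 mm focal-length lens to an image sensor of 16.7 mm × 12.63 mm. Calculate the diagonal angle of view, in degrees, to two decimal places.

Sensor diagonal = √(16.7² + 12.63²) = √438.4069 ≈ 20.9382 mm.
Angle of view α = 2·arctan(d/2f) with d = 20.9382 mm and f = 6.03 mm.
d/2f = 1.73617; arctan(1.73617) ≈ 60.0588°, so α ≈ 120.1177°.

120.12°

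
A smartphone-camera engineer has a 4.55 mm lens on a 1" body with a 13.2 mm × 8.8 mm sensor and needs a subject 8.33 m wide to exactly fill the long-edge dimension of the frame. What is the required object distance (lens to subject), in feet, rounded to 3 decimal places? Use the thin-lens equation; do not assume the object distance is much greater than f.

W: 8.33 m = 8330 mm.
Magnification m = w/W = dᵢ/dₒ; combined with 1/f = 1/dₒ + 1/dᵢ this gives dₒ = f·(1 + W/w).
dₒ = 4.55 mm × (1 + 8330/13.2) = 4.55 × 632.0606 ≈ 2875.876 mm = 2875.876/304.8 ft = 9.43529 ft.

9.435 ft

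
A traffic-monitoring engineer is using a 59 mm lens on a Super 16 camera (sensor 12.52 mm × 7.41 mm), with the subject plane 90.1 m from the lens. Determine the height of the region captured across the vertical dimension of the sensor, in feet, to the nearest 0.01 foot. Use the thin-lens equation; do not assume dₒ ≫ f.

37.10 ft

dₒ: 90.1 m = 90100 mm.
Similar triangles through the lens centre give W/dₒ = h/dᵢ; with 1/f = 1/dₒ + 1/dᵢ this gives W = h·(dₒ − f)/f.
W = 7.41 mm × (90100 − 59) / 59 = 7.41 × 1526.1186 ≈ 11308.539 mm = 11308.539/304.8 ft = 37.1015 ft.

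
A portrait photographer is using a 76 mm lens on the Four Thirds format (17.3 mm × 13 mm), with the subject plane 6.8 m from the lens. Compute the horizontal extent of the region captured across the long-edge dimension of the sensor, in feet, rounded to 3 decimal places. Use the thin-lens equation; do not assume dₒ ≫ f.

dₒ: 6.8 m = 6800 mm.
Similar triangles through the lens centre give W/dₒ = w/dᵢ; with 1/f = 1/dₒ + 1/dᵢ this gives W = w·(dₒ − f)/f.
W = 17.3 mm × (6800 − 76) / 76 = 17.3 × 88.4737 ≈ 1530.595 mm = 1530.595/304.8 ft = 5.02164 ft.

5.022 ft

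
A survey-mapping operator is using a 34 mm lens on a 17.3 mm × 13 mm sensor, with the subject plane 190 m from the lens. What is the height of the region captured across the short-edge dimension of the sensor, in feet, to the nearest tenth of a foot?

dₒ: 190 m = 190000 mm.
Similar triangles through the lens centre give W/dₒ = h/dᵢ; with 1/f = 1/dₒ + 1/dᵢ this gives W = h·(dₒ − f)/f.
W = 13 mm × (190000 − 34) / 34 = 13 × 5587.2353 ≈ 72634.059 mm = 72634.059/304.8 ft = 238.301 ft.

238.3 ft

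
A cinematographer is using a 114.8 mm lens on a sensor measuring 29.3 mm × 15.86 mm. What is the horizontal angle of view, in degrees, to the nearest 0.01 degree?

14.54°

Angle of view α = 2·arctan(w/2f) with w = 29.3 mm and f = 114.8 mm.
w/2f = 0.12761; arctan(0.12761) ≈ 7.2724°, so α ≈ 14.5448°.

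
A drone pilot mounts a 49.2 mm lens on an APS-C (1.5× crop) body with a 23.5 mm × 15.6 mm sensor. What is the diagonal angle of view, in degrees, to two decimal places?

Sensor diagonal = √(23.5² + 15.6²) = √795.6100 ≈ 28.2066 mm.
Angle of view α = 2·arctan(d/2f) with d = 28.2066 mm and f = 49.2 mm.
d/2f = 0.28665; arctan(0.28665) ≈ 15.9951°, so α ≈ 31.9901°.

31.99°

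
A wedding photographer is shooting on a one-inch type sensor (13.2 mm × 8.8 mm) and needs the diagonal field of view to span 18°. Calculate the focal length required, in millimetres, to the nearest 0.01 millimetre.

Sensor diagonal = √(13.2² + 8.8²) = √251.6800 ≈ 15.8644 mm.
From α = 2·arctan(d/2f) we get f = d / (2·tan(α/2)).
With d = 15.8644 mm and α/2 = 9°, tan(α/2) ≈ 0.15838, so f ≈ 15.8644 / 0.31677 ≈ 50.0820 mm.

50.08 mm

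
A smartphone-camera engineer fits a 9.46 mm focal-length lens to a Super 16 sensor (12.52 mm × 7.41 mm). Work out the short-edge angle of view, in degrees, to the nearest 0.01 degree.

Angle of view α = 2·arctan(h/2f) with h = 7.41 mm and f = 9.46 mm.
h/2f = 0.39165; arctan(0.39165) ≈ 21.3877°, so α ≈ 42.7755°.

42.78°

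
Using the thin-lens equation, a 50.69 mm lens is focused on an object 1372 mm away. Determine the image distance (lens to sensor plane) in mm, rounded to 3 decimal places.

52.635 mm

1/dᵢ = 1/f − 1/dₒ = 1/50.69 − 1/1372 = 0.0189989 mm⁻¹.
dᵢ = 1/0.0189989 ≈ 52.6346 mm.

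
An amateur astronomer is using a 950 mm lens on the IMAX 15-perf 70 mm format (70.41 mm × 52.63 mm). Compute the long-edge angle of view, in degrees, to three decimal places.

Angle of view α = 2·arctan(w/2f) with w = 70.41 mm and f = 950 mm.
w/2f = 0.03706; arctan(0.03706) ≈ 2.1223°, so α ≈ 4.2446°.

4.245°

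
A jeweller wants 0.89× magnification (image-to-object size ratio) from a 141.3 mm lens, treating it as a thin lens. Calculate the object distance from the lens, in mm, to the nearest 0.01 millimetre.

300.06 mm

With m = dᵢ/dₒ and 1/f = 1/dₒ + 1/dᵢ, substituting dᵢ = m·dₒ gives 1/f = (1 + 1/m)/dₒ, hence dₒ = f·(1 + 1/m).
dₒ = 141.3 × (1 + 1/0.89) = 141.3 × 2.12360 ≈ 300.064 mm.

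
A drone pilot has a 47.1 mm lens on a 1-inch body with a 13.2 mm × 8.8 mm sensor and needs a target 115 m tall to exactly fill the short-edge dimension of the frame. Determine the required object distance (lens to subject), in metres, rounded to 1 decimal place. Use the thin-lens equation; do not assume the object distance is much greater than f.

W: 115 m = 115000 mm.
Magnification m = h/W = dᵢ/dₒ; combined with 1/f = 1/dₒ + 1/dᵢ this gives dₒ = f·(1 + W/h).
dₒ = 47.1 mm × (1 + 115000/8.8) = 47.1 × 13069.1818 ≈ 615558.464 mm = 615.558 m.

615.6 m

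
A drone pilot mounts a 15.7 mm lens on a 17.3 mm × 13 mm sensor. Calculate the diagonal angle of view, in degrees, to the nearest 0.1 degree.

69.1°

Sensor diagonal = √(17.3² + 13²) = √468.2900 ≈ 21.6400 mm.
Angle of view α = 2·arctan(d/2f) with d = 21.6400 mm and f = 15.7 mm.
d/2f = 0.68917; arctan(0.68917) ≈ 34.5735°, so α ≈ 69.1471°.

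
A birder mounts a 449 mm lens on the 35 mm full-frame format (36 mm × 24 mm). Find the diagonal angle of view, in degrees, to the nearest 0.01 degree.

5.52°

Sensor diagonal = √(36² + 24²) = √1872.0000 ≈ 43.2666 mm.
Angle of view α = 2·arctan(d/2f) with d = 43.2666 mm and f = 449 mm.
d/2f = 0.04818; arctan(0.04818) ≈ 2.7584°, so α ≈ 5.5169°.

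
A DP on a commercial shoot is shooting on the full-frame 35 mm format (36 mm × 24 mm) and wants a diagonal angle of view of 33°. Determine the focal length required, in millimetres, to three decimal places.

73.033 mm

Sensor diagonal = √(36² + 24²) = √1872.0000 ≈ 43.2666 mm.
From α = 2·arctan(d/2f) we get f = d / (2·tan(α/2)).
With d = 43.2666 mm and α/2 = 16.5°, tan(α/2) ≈ 0.29621, so f ≈ 43.2666 / 0.59243 ≈ 73.0328 mm.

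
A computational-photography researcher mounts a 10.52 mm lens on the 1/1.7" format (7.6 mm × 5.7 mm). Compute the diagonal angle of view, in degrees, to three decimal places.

Sensor diagonal = √(7.6² + 5.7²) = √90.2500 ≈ 9.5000 mm.
Angle of view α = 2·arctan(d/2f) with d = 9.5000 mm and f = 10.52 mm.
d/2f = 0.45152; arctan(0.45152) ≈ 24.3002°, so α ≈ 48.6003°.

48.600°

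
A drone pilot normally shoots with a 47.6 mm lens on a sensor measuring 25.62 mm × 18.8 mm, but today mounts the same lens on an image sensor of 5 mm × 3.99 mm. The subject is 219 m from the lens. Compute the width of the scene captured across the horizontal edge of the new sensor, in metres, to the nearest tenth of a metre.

The focal length stays 47.6 mm; the relevant sensor dimension is now w = 5 mm. Object distance dₒ = 219 m = 219000 mm.
Thin-lens field width W = w·(dₒ − f)/f = 5 × (219000 − 47.6)/47.6 ≈ 22999.202 mm = 22.9992 m.

23.0 m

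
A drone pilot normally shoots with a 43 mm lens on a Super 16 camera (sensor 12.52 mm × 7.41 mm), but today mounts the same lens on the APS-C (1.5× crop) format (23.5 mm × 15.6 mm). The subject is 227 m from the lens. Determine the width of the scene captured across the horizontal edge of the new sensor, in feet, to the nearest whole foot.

The focal length stays 43 mm; the relevant sensor dimension is now w = 23.5 mm. Object distance dₒ = 227 m = 227000 mm.
Thin-lens field width W = w·(dₒ − f)/f = 23.5 × (227000 − 43)/43 ≈ 124034.640 mm = 124034.640/304.8 ft = 406.938 ft.

407 ft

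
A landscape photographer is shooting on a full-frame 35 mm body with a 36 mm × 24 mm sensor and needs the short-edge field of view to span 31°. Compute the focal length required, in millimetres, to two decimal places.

43.27 mm

From α = 2·arctan(h/2f) we get f = h / (2·tan(α/2)).
With h = 24 mm and α/2 = 15.5°, tan(α/2) ≈ 0.27732, so f ≈ 24 / 0.55465 ≈ 43.2706 mm.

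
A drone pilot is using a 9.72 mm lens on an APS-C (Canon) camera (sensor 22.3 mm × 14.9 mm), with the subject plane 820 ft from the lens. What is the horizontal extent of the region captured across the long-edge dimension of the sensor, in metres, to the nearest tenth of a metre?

dₒ: 820 ft × 304.8 mm/ft = 249935.99 mm.
Similar triangles through the lens centre give W/dₒ = w/dᵢ; with 1/f = 1/dₒ + 1/dᵢ this gives W = w·(dₒ − f)/f.
W = 22.3 mm × (249936 − 9.72) / 9.72 = 22.3 × 25712.5794 ≈ 573390.521 mm = 573.391 m.

573.4 m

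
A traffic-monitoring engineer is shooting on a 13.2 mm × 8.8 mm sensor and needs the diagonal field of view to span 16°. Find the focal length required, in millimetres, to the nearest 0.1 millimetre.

Sensor diagonal = √(13.2² + 8.8²) = √251.6800 ≈ 15.8644 mm.
From α = 2·arctan(d/2f) we get f = d / (2·tan(α/2)).
With d = 15.8644 mm and α/2 = 8°, tan(α/2) ≈ 0.14054, so f ≈ 15.8644 / 0.28108 ≈ 56.4406 mm.

56.4 mm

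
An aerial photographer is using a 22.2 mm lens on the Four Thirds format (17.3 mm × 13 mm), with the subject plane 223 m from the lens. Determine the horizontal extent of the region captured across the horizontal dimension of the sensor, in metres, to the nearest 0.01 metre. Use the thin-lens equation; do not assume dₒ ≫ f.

dₒ: 223 m = 223000 mm.
Similar triangles through the lens centre give W/dₒ = w/dᵢ; with 1/f = 1/dₒ + 1/dᵢ this gives W = w·(dₒ − f)/f.
W = 17.3 mm × (223000 − 22.2) / 22.2 = 17.3 × 10044.0450 ≈ 173761.979 mm = 173.762 m.

173.76 m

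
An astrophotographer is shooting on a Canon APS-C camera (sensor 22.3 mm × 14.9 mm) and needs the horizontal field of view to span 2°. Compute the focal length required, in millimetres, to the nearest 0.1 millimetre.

638.8 mm

From α = 2·arctan(w/2f) we get f = w / (2·tan(α/2)).
With w = 22.3 mm and α/2 = 1°, tan(α/2) ≈ 0.01746, so f ≈ 22.3 / 0.03491 ≈ 638.7831 mm.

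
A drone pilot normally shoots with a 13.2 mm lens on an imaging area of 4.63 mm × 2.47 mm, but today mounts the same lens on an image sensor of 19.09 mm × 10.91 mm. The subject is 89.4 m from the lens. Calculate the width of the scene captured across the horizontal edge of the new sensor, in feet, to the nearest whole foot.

424 ft

The focal length stays 13.2 mm; the relevant sensor dimension is now w = 19.09 mm. Object distance dₒ = 89.4 m = 89400 mm.
Thin-lens field width W = w·(dₒ − f)/f = 19.09 × (89400 − 13.2)/13.2 ≈ 129272.274 mm = 129272.274/304.8 ft = 424.122 ft.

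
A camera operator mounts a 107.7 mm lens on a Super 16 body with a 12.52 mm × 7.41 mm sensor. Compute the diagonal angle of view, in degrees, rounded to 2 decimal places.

Sensor diagonal = √(12.52² + 7.41²) = √211.6585 ≈ 14.5485 mm.
Angle of view α = 2·arctan(d/2f) with d = 14.5485 mm and f = 107.7 mm.
d/2f = 0.06754; arctan(0.06754) ≈ 3.8640°, so α ≈ 7.7280°.

7.73°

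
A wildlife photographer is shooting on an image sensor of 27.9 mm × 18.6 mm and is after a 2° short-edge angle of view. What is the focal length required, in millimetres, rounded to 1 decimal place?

532.8 mm

From α = 2·arctan(h/2f) we get f = h / (2·tan(α/2)).
With h = 18.6 mm and α/2 = 1°, tan(α/2) ≈ 0.01746, so f ≈ 18.6 / 0.03491 ≈ 532.7966 mm.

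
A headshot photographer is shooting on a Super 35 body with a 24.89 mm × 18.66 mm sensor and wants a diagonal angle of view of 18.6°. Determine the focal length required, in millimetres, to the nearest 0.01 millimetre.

Sensor diagonal = √(24.89² + 18.66²) = √967.7077 ≈ 31.1080 mm.
From α = 2·arctan(d/2f) we get f = d / (2·tan(α/2)).
With d = 31.1080 mm and α/2 = 9.3°, tan(α/2) ≈ 0.16376, so f ≈ 31.1080 / 0.32751 ≈ 94.9826 mm.

94.98 mm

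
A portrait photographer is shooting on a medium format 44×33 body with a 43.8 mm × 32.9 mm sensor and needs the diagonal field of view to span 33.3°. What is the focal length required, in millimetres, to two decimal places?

Sensor diagonal = √(43.8² + 32.9²) = √3000.8500 ≈ 54.7800 mm.
From α = 2·arctan(d/2f) we get f = d / (2·tan(α/2)).
With d = 54.7800 mm and α/2 = 16.65°, tan(α/2) ≈ 0.29906, so f ≈ 54.7800 / 0.59813 ≈ 91.5860 mm.

91.59 mm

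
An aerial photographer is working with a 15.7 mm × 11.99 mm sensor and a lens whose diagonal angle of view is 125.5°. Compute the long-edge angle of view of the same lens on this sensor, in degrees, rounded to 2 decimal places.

Sensor diagonal = √(15.7² + 11.99²) = √390.2501 ≈ 19.7547 mm.
From the diagonal AOV: f = 19.7547 / (2·tan(62.75°)) = 19.7547 / 3.88324 ≈ 5.0872 mm.
Long-edge AOV = 2·arctan(15.7 / (2 × 5.0872)) = 2·arctan(1.54309) ≈ 114.1096°.

114.11°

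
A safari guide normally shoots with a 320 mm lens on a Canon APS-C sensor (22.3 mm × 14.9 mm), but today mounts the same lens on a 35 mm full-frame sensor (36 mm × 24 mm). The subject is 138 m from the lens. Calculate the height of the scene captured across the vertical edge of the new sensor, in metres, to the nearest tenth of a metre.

10.3 m

The focal length stays 320 mm; the relevant sensor dimension is now h = 24 mm. Object distance dₒ = 138 m = 138000 mm.
Thin-lens field height W = h·(dₒ − f)/f = 24 × (138000 − 320)/320 ≈ 10326.000 mm = 10.326 m.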